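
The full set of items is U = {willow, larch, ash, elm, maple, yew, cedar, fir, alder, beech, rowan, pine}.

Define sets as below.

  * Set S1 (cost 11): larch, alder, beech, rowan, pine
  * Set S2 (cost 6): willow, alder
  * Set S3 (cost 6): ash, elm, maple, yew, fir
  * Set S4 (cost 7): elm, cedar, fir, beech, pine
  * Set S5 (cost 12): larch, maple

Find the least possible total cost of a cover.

S1, S2, S3, S4 together cover every item (S1 ∪ S2 ∪ S3 ∪ S4 = {willow, larch, ash, elm, maple, yew, cedar, fir, alder, beech, rowan, pine}); total cost 11 + 6 + 6 + 7 = 30.
No covering selection has total cost below 30.

30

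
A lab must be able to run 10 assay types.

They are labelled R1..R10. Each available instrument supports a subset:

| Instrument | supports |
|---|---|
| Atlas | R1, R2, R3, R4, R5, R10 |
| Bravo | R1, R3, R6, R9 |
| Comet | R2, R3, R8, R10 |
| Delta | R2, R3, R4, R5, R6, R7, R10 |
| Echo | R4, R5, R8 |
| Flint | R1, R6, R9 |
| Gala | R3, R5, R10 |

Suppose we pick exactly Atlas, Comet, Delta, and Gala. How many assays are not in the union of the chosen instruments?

Union of Atlas, Comet, Delta, Gala = {R1, R2, R3, R4, R5, R6, R7, R8, R10}.
Not covered: R9 — 1 assay.

1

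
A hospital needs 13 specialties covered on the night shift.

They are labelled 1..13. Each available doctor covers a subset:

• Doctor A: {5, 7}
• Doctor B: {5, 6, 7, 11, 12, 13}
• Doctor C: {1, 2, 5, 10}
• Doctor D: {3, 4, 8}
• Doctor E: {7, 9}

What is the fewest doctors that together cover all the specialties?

4

B and C and D and E together: B ∪ C ∪ D ∪ E = {1, 2, 3, 4, 5, 6, 7, 8, 9, 10, 11, 12, 13} — every specialty is covered.
Only B contains 6, so B is forced; the remaining 7 specialties need at least 3 more doctors (each remaining doctor adds at most 3) — so at least 4 doctors are needed, and 4 is optimal.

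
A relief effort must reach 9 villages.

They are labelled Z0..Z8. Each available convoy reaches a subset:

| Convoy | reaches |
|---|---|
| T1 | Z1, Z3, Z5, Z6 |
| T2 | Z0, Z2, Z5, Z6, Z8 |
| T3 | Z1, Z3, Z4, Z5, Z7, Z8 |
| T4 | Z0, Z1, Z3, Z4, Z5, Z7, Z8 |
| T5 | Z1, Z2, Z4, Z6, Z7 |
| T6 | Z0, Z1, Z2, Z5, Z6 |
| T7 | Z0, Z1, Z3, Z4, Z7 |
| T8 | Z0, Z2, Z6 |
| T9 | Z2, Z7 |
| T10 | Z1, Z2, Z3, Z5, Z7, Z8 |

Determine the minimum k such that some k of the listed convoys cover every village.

2

T2 and T3 together: T2 ∪ T3 = {Z0, Z1, Z2, Z3, Z4, Z5, Z6, Z7, Z8} — every village is covered.
No single convoy has all 9 villages (the largest, T4, has 7), so 2 is optimal.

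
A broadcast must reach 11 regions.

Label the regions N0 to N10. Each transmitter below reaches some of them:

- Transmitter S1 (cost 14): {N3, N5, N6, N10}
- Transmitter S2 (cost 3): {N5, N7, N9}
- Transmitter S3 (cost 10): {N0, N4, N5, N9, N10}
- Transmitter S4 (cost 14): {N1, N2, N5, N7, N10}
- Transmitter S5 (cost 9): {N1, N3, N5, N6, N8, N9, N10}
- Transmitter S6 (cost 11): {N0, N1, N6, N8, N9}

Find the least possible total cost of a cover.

S3, S4, S5 together cover every region (S3 ∪ S4 ∪ S5 = {N0, N1, N2, N3, N4, N5, N6, N7, N8, N9, N10}); total cost 10 + 14 + 9 = 33.
The greedy pick S2, S5, S3, S4 costs 36; no covering selection beats 33.

33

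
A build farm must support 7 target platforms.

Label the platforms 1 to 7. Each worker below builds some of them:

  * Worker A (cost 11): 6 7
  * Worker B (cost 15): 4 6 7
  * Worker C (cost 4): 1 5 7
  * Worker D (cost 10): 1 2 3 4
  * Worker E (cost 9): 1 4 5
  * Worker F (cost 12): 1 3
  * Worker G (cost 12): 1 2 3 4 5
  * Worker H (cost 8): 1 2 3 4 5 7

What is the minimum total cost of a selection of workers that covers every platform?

19

A, H together cover every platform (A ∪ H = {1, 2, 3, 4, 5, 6, 7}); total cost 11 + 8 = 19.
The greedy pick C, H, A costs 23; no covering selection beats 19.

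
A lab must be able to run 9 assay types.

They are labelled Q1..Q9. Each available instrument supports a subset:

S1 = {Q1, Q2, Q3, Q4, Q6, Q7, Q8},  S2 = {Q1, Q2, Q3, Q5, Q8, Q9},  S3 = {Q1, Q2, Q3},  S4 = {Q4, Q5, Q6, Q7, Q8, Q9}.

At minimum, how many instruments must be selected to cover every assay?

S2 and S4 together: S2 ∪ S4 = {Q1, Q2, Q3, Q4, Q5, Q6, Q7, Q8, Q9} — every assay is covered.
No single instrument has all 9 assays (the largest, S1, has 7), so 2 is optimal.

2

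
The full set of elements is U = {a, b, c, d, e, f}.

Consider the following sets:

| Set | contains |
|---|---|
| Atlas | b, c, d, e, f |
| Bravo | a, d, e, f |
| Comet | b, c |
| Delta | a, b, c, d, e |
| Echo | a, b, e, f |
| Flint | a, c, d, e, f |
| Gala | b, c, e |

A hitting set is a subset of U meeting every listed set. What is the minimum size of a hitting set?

2

H = {a, c} meets every set (each contains at least one member of H), and |H| = 2.
The sets Bravo, Comet are pairwise disjoint, so any hitting set needs a separate element for each — at least 2. Hence 2 is optimal.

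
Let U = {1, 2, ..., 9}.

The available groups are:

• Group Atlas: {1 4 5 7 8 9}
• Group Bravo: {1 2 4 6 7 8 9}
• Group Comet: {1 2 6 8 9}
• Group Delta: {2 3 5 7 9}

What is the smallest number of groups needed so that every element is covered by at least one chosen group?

Take {Bravo, Delta}. Their union is {1, 2, 3, 4, 5, 6, 7, 8, 9}, which is all 9 elements.
No single group has all 9 elements (the largest, Bravo, has 7), so 2 is optimal.

2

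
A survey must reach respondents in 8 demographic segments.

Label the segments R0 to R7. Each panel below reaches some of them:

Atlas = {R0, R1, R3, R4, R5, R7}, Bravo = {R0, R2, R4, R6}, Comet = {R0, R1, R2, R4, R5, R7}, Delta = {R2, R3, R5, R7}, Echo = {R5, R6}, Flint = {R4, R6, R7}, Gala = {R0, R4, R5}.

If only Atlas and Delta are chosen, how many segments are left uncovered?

Union of Atlas, Delta = {R0, R1, R2, R3, R4, R5, R7}.
Not covered: R6 — 1 segment.

1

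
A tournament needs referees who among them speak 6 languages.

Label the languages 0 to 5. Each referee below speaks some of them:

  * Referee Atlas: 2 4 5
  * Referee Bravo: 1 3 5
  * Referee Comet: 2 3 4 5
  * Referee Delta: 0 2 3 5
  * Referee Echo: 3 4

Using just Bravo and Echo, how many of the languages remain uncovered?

Union of Bravo, Echo = {1, 3, 4, 5}.
Not covered: 0, 2 — 2 languages.

2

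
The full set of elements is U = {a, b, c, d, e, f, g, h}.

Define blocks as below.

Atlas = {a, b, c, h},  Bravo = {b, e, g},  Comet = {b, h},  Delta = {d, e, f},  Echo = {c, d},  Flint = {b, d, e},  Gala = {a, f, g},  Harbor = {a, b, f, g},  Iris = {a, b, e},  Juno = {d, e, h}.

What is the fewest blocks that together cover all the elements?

3

Atlas and Delta and Harbor together: Atlas ∪ Delta ∪ Harbor = {a, b, c, d, e, f, g, h} — every element is covered.
No 2 of the 10 blocks cover everything (all 45 combinations miss at least one element), so 3 is optimal.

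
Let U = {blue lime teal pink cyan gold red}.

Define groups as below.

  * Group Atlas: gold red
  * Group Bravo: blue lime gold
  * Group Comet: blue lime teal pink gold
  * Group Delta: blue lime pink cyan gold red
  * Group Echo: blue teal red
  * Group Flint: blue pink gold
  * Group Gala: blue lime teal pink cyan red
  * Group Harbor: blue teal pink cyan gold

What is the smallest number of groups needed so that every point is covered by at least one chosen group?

2

Take {Gala, Harbor}. Their union is {blue, lime, teal, pink, cyan, gold, red}, which is all 7 points.
No single group has all 7 points (the largest, Delta, has 6), so 2 is optimal.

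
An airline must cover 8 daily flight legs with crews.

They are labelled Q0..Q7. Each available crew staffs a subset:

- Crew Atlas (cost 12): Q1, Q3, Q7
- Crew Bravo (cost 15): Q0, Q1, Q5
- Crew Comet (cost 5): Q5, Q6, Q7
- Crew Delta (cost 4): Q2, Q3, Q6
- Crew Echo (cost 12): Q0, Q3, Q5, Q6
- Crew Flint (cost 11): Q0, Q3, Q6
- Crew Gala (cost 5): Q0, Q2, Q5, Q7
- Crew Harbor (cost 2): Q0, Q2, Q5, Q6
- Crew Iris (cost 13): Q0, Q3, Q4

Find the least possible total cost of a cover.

27

Atlas, Harbor, Iris together cover every leg (Atlas ∪ Harbor ∪ Iris = {Q0, Q1, Q2, Q3, Q4, Q5, Q6, Q7}); total cost 12 + 2 + 13 = 27.
No covering selection has total cost below 27.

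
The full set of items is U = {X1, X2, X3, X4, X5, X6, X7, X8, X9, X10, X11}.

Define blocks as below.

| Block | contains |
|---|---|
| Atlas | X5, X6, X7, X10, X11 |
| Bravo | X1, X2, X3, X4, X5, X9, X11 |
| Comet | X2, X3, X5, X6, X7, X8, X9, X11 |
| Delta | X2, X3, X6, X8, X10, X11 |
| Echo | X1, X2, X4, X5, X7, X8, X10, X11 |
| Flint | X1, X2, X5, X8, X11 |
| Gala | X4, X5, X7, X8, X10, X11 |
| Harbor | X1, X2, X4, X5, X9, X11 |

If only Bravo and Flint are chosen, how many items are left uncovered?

3

Union of Bravo, Flint = {X1, X2, X3, X4, X5, X8, X9, X11}.
Not covered: X6, X7, X10 — 3 items.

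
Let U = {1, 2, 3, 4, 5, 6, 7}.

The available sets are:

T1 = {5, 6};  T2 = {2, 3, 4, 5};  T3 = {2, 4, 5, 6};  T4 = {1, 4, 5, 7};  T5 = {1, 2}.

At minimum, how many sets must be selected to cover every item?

T2, T3, and T4 cover everything between them: the union {1, 2, 3, 4, 5, 6, 7} is all of U.
Only T2 contains 3, so T2 is forced; the remaining 3 items need at least 2 more sets (each remaining set adds at most 2) — so at least 3 sets are needed, and 3 is optimal.

3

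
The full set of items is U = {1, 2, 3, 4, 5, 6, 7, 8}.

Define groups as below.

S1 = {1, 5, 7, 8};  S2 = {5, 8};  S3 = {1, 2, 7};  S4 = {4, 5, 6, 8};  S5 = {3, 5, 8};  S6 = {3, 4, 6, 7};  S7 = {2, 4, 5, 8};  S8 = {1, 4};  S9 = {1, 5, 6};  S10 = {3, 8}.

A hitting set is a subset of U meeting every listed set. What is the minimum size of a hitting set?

3

H = {1, 3, 8} meets every group (each contains at least one member of H), and |H| = 3.
No choice of 2 items meets every group, so 3 is the minimum.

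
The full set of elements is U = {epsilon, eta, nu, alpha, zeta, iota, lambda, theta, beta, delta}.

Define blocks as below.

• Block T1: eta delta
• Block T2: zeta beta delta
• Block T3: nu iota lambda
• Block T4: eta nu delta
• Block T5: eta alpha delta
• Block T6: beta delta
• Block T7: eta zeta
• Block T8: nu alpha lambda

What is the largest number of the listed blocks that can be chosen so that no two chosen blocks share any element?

T3, T6, T7 are pairwise disjoint (T3={nu,iota,lambda}; T6={beta,delta}; T7={eta,zeta}).
Every remaining block overlaps one of these, and no 4 of the listed blocks are pairwise disjoint, so 3 is the maximum.

3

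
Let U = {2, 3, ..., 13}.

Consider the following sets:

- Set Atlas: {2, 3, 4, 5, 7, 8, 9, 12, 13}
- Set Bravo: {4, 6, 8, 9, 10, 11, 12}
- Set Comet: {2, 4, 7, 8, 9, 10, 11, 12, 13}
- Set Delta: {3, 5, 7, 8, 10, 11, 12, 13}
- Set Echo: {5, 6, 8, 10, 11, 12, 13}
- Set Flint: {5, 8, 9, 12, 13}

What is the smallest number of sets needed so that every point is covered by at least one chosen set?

2

Atlas and Echo cover everything between them: the union {2, 3, 4, 5, 6, 7, 8, 9, 10, 11, 12, 13} is all of U.
No single set has all 12 points (the largest, Atlas, has 9), so 2 is optimal.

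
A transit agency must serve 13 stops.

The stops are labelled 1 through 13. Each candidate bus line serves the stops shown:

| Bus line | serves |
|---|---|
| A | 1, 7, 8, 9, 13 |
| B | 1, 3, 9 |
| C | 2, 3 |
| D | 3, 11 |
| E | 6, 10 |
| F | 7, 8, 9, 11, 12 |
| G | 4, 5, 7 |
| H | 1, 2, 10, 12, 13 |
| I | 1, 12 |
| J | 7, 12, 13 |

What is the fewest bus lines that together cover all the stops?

B and E and F and G and H together: B ∪ E ∪ F ∪ G ∪ H = {1, 2, 3, 4, 5, 6, 7, 8, 9, 10, 11, 12, 13} — every stop is covered.
No 4 of the 10 bus lines cover everything (all 210 combinations miss at least one stop), so 5 is optimal.

5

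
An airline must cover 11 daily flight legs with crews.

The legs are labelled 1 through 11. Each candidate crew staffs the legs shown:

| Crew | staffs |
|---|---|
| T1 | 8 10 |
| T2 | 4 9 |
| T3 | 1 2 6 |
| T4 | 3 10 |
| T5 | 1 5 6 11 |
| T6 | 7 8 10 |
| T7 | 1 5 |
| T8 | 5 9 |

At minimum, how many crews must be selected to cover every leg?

5

T2 and T3 and T4 and T5 and T6 together: T2 ∪ T3 ∪ T4 ∪ T5 ∪ T6 = {1, 2, 3, 4, 5, 6, 7, 8, 9, 10, 11} — every leg is covered.
No 4 of the 8 crews cover everything (all 70 combinations miss at least one leg), so 5 is optimal.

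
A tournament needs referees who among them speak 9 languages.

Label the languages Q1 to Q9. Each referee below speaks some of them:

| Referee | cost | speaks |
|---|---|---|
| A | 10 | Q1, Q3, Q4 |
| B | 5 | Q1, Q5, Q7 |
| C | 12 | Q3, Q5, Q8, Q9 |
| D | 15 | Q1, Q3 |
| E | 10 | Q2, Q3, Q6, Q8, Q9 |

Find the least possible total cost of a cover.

25

A, B, E together cover every language (A ∪ B ∪ E = {Q1, Q2, Q3, Q4, Q5, Q6, Q7, Q8, Q9}); total cost 10 + 5 + 10 = 25.
No covering selection has total cost below 25.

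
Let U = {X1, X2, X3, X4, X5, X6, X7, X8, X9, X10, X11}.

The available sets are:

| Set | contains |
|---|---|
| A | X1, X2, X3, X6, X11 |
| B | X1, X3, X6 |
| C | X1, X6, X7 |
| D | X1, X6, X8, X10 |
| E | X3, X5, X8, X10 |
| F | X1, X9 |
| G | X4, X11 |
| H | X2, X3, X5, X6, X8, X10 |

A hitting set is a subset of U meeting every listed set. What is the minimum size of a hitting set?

3

T = {X1, X4, X5} meets every set (each contains at least one member of T), and |T| = 3.
The sets C, E, G are pairwise disjoint, so any hitting set needs a separate element for each — at least 3. Hence 3 is optimal.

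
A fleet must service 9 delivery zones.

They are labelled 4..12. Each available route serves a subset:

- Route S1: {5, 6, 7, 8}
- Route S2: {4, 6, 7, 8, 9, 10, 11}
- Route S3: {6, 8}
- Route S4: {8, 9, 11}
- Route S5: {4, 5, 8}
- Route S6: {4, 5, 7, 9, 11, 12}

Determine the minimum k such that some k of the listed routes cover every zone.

Take {S2, S6}. Their union is {4, 5, 6, 7, 8, 9, 10, 11, 12}, which is all 9 zones.
No single route has all 9 zones (the largest, S2, has 7), so 2 is optimal.

2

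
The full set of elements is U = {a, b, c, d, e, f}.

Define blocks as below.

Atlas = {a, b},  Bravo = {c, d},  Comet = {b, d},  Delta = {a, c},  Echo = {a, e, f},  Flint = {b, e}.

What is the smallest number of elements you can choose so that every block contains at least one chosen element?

The 3 elements {a, b, c} hit every block.
No choice of 2 elements meets every block, so 3 is the minimum.

3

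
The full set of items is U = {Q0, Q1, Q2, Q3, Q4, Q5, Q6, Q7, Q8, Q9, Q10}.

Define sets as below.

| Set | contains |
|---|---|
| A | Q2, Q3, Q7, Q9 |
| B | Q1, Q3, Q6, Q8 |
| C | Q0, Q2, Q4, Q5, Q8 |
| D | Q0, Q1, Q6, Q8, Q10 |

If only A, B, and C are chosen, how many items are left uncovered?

1

Union of A, B, C = {Q0, Q1, Q2, Q3, Q4, Q5, Q6, Q7, Q8, Q9}.
Not covered: Q10 — 1 item.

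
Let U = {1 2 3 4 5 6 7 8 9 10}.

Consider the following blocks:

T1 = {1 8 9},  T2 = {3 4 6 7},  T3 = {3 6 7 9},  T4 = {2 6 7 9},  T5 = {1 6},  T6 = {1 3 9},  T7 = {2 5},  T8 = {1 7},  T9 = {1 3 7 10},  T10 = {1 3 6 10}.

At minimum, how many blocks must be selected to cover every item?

4

T1, T2, T7, and T9 cover everything between them: the union {1, 2, 3, 4, 5, 6, 7, 8, 9, 10} is all of U.
No 3 of the 10 blocks cover everything (all 120 combinations miss at least one item), so 4 is optimal.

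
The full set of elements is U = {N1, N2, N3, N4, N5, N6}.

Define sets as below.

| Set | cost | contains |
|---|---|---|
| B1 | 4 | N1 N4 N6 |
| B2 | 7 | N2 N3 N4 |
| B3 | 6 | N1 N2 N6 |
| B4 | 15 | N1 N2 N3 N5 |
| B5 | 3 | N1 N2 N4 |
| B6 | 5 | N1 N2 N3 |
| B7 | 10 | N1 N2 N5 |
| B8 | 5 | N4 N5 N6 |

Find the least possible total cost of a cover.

10

B6, B8 together cover every element (B6 ∪ B8 = {N1, N2, N3, N4, N5, N6}); total cost 5 + 5 = 10.
The greedy pick B5, B8, B6 costs 13; no covering selection beats 10.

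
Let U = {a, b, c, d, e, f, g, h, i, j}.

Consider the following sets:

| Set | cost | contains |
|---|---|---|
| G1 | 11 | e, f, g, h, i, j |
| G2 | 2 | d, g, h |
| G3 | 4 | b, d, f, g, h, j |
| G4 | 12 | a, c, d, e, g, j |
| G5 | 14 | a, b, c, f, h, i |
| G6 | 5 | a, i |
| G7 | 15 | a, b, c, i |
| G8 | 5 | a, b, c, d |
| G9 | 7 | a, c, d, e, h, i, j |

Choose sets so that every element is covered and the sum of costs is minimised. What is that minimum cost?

G3, G9 together cover every element (G3 ∪ G9 = {a, b, c, d, e, f, g, h, i, j}); total cost 4 + 7 = 11.
The greedy pick G2, G3, G9 costs 13; no covering selection beats 11.

11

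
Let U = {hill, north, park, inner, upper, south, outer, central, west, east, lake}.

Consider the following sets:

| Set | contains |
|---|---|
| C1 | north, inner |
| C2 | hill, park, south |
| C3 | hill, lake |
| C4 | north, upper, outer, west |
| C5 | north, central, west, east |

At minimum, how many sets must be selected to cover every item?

C1, C2, C3, C4, and C5 cover everything between them: the union {hill, north, park, inner, upper, south, outer, central, west, east, lake} is all of U.
No 4 of the 5 sets cover everything (all 5 combinations miss at least one item), so 5 is optimal.

5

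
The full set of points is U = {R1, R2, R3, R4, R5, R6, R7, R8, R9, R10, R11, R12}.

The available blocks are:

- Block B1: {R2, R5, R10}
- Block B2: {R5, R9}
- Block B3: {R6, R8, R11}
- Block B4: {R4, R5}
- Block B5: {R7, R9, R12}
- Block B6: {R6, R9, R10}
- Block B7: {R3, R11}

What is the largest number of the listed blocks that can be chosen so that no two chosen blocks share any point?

B4, B6, B7 are pairwise disjoint (B4={R4,R5}; B6={R6,R9,R10}; B7={R3,R11}).
Every remaining block overlaps one of these, and no 4 of the listed blocks are pairwise disjoint, so 3 is the maximum.

3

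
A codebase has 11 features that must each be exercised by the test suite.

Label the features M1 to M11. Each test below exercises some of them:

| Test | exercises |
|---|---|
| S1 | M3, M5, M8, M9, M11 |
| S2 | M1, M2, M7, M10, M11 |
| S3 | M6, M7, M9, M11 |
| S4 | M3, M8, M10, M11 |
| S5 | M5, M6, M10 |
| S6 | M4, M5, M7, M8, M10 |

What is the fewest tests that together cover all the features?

4

Take {S2, S3, S4, S6}. Their union is {M1, M2, M3, M4, M5, M6, M7, M8, M9, M10, M11}, which is all 11 features.
No 3 of the 6 tests cover everything (all 20 combinations miss at least one feature), so 4 is optimal.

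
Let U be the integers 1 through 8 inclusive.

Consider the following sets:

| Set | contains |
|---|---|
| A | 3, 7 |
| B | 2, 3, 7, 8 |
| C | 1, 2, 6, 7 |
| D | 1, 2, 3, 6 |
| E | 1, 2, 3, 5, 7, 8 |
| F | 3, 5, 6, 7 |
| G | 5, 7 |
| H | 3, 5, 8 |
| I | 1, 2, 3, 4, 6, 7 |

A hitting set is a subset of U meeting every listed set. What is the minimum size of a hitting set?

T = {3, 7} meets every set (each contains at least one member of T), and |T| = 2.
The sets C, H are pairwise disjoint, so any hitting set needs a separate item for each — at least 2. Hence 2 is optimal.

2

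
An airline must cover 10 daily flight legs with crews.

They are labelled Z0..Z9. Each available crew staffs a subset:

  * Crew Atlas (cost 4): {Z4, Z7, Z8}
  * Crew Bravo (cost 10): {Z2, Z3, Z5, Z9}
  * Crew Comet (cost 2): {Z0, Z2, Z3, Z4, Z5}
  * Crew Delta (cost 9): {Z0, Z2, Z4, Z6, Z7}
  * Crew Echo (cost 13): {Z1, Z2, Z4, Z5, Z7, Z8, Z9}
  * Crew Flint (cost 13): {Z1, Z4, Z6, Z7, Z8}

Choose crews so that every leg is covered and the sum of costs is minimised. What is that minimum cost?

24

Comet, Delta, Echo together cover every leg (Comet ∪ Delta ∪ Echo = {Z0, Z1, Z2, Z3, Z4, Z5, Z6, Z7, Z8, Z9}); total cost 2 + 9 + 13 = 24.
The greedy pick Comet, Atlas, Echo, Delta costs 28; no covering selection beats 24.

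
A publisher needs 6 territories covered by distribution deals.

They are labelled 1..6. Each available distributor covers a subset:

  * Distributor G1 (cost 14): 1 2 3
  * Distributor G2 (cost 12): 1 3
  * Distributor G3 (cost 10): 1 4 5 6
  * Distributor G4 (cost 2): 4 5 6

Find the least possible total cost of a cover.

G1, G4 together cover every territory (G1 ∪ G4 = {1, 2, 3, 4, 5, 6}); total cost 14 + 2 = 16.
No covering selection has total cost below 16.

16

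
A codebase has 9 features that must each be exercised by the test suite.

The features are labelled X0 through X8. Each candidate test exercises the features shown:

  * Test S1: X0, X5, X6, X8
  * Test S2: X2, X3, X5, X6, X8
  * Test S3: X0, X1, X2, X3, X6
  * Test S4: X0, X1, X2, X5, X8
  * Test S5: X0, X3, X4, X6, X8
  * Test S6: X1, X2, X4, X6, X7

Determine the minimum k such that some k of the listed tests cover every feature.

S2 and S5 and S6 together: S2 ∪ S5 ∪ S6 = {X0, X1, X2, X3, X4, X5, X6, X7, X8} — every feature is covered.
Only S6 contains X7, so S6 is forced; the remaining 4 features need at least 2 more tests (each remaining test adds at most 3) — so at least 3 tests are needed, and 3 is optimal.

3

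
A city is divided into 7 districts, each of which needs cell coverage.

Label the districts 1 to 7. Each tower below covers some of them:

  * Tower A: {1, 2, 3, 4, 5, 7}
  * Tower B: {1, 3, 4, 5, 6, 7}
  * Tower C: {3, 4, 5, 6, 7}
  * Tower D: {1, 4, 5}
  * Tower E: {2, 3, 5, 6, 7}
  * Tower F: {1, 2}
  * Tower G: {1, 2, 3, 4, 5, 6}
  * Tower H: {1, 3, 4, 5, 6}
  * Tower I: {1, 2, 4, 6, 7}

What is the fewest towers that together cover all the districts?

Take {A, C}. Their union is {1, 2, 3, 4, 5, 6, 7}, which is all 7 districts.
No single tower has all 7 districts (the largest, A, has 6), so 2 is optimal.

2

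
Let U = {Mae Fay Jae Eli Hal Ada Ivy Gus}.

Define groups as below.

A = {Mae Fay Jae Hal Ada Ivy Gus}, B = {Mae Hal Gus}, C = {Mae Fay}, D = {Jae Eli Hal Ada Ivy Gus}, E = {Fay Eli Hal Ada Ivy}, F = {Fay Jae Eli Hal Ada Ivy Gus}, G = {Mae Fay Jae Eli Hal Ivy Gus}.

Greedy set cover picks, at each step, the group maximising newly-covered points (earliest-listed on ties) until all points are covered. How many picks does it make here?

2

Greedy: pick A (covers 7 new) → pick D (covers 1 new). Total picks: 2.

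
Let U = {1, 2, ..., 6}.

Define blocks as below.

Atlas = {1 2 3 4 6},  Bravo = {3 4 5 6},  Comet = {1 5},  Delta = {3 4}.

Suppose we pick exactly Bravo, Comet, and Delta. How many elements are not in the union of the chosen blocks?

Union of Bravo, Comet, Delta = {1, 3, 4, 5, 6}.
Not covered: 2 — 1 element.

1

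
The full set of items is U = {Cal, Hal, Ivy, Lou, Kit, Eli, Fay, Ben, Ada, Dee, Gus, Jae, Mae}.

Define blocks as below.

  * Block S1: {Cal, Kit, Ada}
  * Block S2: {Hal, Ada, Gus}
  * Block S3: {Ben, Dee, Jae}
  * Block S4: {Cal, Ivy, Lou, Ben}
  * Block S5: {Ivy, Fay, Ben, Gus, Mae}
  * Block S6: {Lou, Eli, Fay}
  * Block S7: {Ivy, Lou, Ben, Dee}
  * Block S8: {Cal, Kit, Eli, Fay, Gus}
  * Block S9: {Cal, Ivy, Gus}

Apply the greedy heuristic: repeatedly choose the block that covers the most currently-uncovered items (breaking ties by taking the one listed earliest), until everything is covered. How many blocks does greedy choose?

Greedy: pick S5 (covers 5 new) → pick S1 (covers 3 new) → pick S3 (covers 2 new) → pick S6 (covers 2 new) → pick S2 (covers 1 new). Total picks: 5.

5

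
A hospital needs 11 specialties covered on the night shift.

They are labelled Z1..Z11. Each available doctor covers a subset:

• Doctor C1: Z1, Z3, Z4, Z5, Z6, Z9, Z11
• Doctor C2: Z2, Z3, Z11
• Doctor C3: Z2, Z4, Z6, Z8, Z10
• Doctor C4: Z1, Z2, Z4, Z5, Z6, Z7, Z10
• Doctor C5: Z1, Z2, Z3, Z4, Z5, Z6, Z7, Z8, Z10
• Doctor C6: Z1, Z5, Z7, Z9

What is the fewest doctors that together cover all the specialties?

Take {C1, C5}. Their union is {Z1, Z2, Z3, Z4, Z5, Z6, Z7, Z8, Z9, Z10, Z11}, which is all 11 specialties.
No single doctor has all 11 specialties (the largest, C5, has 9), so 2 is optimal.

2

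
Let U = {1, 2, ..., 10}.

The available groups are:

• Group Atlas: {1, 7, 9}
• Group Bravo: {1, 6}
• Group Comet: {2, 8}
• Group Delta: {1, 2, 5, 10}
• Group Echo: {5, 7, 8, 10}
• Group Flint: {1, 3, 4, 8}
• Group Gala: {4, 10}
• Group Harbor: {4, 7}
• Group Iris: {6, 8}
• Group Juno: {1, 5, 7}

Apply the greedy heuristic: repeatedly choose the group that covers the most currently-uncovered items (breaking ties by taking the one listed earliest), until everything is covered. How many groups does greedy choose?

Greedy: pick Delta (covers 4 new) → pick Flint (covers 3 new) → pick Atlas (covers 2 new) → pick Bravo (covers 1 new). Total picks: 4.

4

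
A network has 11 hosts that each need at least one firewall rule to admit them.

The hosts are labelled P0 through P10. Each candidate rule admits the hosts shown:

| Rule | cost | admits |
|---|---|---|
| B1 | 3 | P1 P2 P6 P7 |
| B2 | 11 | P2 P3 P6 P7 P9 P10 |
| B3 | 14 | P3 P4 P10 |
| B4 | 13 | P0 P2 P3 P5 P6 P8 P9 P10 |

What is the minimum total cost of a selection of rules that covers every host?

B1, B3, B4 together cover every host (B1 ∪ B3 ∪ B4 = {P0, P1, P2, P3, P4, P5, P6, P7, P8, P9, P10}); total cost 3 + 14 + 13 = 30.
No covering selection has total cost below 30.

30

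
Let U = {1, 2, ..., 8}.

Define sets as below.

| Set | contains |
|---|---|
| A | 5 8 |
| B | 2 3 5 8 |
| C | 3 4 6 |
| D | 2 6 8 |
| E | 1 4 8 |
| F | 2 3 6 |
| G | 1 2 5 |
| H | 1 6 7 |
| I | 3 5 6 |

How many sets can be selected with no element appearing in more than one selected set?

2

A, H are pairwise disjoint (A={5,8}; H={1,6,7}).
Every remaining set overlaps one of these, and no 3 of the listed sets are pairwise disjoint, so 2 is the maximum.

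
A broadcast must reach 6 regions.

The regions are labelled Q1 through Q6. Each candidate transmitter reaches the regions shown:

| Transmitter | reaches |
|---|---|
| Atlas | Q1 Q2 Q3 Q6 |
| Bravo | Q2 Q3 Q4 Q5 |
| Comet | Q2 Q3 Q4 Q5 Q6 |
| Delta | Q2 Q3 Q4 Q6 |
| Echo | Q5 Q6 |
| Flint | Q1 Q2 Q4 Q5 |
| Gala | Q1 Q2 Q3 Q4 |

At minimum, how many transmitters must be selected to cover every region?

Comet and Flint together: Comet ∪ Flint = {Q1, Q2, Q3, Q4, Q5, Q6} — every region is covered.
No single transmitter has all 6 regions (the largest, Comet, has 5), so 2 is optimal.

2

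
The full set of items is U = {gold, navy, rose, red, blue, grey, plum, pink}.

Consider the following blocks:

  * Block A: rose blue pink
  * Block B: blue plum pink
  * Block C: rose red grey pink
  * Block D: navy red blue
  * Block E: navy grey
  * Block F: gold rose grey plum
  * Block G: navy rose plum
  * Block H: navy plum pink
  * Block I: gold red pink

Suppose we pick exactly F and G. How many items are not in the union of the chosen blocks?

3

Union of F, G = {gold, navy, rose, grey, plum}.
Not covered: red, blue, pink — 3 items.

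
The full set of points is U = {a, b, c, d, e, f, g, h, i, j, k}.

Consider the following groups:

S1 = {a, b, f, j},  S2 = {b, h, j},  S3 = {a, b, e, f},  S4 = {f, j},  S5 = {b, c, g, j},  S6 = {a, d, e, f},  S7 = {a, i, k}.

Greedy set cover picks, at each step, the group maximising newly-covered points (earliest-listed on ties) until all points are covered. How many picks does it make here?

5

Greedy: pick S1 (covers 4 new) → pick S5 (covers 2 new) → pick S6 (covers 2 new) → pick S7 (covers 2 new) → pick S2 (covers 1 new). Total picks: 5.
(The true minimum cover uses only 4 groups, so greedy is not optimal here.)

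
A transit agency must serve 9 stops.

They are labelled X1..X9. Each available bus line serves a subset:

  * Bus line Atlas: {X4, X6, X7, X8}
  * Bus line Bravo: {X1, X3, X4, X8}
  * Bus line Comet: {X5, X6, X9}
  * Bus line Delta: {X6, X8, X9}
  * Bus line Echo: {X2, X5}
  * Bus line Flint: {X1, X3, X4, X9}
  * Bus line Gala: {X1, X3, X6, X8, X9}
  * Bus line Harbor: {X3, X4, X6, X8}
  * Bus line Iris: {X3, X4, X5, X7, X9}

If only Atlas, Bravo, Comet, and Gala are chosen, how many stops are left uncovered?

Union of Atlas, Bravo, Comet, Gala = {X1, X3, X4, X5, X6, X7, X8, X9}.
Not covered: X2 — 1 stop.

1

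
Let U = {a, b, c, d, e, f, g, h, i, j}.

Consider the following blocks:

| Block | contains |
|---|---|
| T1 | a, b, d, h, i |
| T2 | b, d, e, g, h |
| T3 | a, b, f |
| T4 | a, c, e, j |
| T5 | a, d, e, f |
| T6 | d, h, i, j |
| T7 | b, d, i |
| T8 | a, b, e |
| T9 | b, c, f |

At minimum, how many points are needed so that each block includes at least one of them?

3

The 3 points {b, e, i} hit every block.
No choice of 2 points meets every block, so 3 is the minimum.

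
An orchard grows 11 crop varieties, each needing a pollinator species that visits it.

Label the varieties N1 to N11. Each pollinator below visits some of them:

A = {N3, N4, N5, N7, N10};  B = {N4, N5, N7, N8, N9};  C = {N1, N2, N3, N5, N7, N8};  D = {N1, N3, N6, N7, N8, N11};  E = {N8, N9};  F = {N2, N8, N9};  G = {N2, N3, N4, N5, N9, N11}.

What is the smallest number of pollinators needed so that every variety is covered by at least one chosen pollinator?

3

A and D and F together: A ∪ D ∪ F = {N1, N2, N3, N4, N5, N6, N7, N8, N9, N10, N11} — every variety is covered.
Only D contains N6, so D is forced; the remaining 5 varieties need at least 2 more pollinators (each remaining pollinator adds at most 4) — so at least 3 pollinators are needed, and 3 is optimal.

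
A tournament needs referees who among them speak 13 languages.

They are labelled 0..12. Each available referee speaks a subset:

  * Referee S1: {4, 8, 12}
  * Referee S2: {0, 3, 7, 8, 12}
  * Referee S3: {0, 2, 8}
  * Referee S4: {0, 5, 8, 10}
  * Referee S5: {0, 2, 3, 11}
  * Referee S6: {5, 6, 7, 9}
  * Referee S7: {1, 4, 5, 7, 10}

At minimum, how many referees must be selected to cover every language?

Take {S2, S5, S6, S7}. Their union is {0, 1, 2, 3, 4, 5, 6, 7, 8, 9, 10, 11, 12}, which is all 13 languages.
Only S6 contains 6, so S6 is forced; the remaining 9 languages need at least 3 more referees (each remaining referee adds at most 4) — so at least 4 referees are needed, and 4 is optimal.

4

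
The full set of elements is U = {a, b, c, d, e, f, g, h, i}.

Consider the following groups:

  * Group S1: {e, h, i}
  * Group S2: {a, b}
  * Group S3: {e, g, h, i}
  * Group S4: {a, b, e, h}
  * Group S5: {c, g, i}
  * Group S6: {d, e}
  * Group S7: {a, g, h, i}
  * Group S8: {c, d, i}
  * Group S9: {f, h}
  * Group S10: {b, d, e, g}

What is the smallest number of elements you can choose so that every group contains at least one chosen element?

4

Take T = {a, e, f, i}. Each listed group contains at least one of these, so T is a hitting set of size 4.
The groups S2, S5, S6, S9 are pairwise disjoint, so any hitting set needs a separate element for each — at least 4. Hence 4 is optimal.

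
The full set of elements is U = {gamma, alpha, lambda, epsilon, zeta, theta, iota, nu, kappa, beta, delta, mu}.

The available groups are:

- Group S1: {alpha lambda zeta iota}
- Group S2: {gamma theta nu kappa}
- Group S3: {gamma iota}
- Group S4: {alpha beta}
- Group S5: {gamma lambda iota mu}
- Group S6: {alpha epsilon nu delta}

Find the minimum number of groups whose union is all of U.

S1 and S2 and S4 and S5 and S6 together: S1 ∪ S2 ∪ S4 ∪ S5 ∪ S6 = {gamma, alpha, lambda, epsilon, zeta, theta, iota, nu, kappa, beta, delta, mu} — every element is covered.
No 4 of the 6 groups cover everything (all 15 combinations miss at least one element), so 5 is optimal.

5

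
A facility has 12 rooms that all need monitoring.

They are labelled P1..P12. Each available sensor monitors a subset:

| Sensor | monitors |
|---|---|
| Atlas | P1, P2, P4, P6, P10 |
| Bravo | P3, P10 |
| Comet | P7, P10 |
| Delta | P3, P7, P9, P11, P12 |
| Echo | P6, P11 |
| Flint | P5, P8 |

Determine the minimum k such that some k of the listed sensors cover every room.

3

Atlas and Delta and Flint together: Atlas ∪ Delta ∪ Flint = {P1, P2, P3, P4, P5, P6, P7, P8, P9, P10, P11, P12} — every room is covered.
Each sensor has at most 5 rooms, and 2·5 = 10 < 12 — so at least 3 sensors are needed, and 3 is optimal.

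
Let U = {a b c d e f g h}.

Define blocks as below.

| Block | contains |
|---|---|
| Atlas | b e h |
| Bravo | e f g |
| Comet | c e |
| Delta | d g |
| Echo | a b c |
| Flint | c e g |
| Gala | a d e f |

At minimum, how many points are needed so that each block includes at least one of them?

3

T = {b, d, e} meets every block (each contains at least one member of T), and |T| = 3.
No choice of 2 points meets every block, so 3 is the minimum.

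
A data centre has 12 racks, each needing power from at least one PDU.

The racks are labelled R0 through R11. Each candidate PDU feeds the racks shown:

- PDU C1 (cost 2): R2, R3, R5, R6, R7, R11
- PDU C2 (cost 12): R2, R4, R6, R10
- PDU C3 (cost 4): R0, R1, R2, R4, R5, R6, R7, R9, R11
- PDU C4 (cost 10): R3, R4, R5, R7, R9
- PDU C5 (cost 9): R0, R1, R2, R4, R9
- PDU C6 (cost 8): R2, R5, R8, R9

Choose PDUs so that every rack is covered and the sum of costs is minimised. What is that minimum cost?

C1, C2, C3, C6 together cover every rack (C1 ∪ C2 ∪ C3 ∪ C6 = {R0, R1, R2, R3, R4, R5, R6, R7, R8, R9, R10, R11}); total cost 2 + 12 + 4 + 8 = 26.
No covering selection has total cost below 26.

26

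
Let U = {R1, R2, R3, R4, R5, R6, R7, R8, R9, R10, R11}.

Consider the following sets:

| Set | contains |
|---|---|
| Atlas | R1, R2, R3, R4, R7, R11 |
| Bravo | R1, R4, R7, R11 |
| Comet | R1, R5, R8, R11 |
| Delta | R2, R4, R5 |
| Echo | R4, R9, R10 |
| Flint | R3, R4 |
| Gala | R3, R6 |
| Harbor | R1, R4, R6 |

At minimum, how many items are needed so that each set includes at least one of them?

3

The 3 items {R3, R4, R11} hit every set.
The sets Comet, Echo, Gala are pairwise disjoint, so any hitting set needs a separate item for each — at least 3. Hence 3 is optimal.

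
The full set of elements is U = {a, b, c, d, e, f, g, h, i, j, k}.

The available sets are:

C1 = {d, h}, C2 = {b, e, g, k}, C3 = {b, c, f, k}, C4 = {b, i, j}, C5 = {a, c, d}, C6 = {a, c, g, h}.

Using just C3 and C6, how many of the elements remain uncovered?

4

Union of C3, C6 = {a, b, c, f, g, h, k}.
Not covered: d, e, i, j — 4 elements.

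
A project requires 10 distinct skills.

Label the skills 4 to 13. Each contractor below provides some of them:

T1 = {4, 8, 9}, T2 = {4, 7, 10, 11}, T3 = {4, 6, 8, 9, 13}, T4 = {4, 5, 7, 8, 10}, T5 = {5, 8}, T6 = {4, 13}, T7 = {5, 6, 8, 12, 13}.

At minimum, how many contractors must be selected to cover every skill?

3

T2 and T3 and T7 together: T2 ∪ T3 ∪ T7 = {4, 5, 6, 7, 8, 9, 10, 11, 12, 13} — every skill is covered.
Only T2 contains 11, so T2 is forced; the remaining 6 skills need at least 2 more contractors (each remaining contractor adds at most 5) — so at least 3 contractors are needed, and 3 is optimal.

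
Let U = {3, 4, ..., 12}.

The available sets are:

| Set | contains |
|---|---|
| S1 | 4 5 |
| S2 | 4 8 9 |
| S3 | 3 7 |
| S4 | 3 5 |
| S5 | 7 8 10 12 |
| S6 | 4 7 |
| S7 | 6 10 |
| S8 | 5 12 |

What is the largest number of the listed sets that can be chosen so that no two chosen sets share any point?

S2, S3, S7, S8 are pairwise disjoint (S2={4,8,9}; S3={3,7}; S7={6,10}; S8={5,12}).
Every remaining set overlaps one of these, and no 5 of the listed sets are pairwise disjoint, so 4 is the maximum.

4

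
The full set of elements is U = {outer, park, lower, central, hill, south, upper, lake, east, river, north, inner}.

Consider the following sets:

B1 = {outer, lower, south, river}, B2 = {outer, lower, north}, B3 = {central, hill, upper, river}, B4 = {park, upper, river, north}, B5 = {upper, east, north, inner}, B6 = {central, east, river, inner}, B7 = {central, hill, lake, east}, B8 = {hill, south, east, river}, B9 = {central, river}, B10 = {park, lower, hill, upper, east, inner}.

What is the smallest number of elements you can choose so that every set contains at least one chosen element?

The 3 elements {lower, east, river} hit every set.
No choice of 2 elements meets every set, so 3 is the minimum.

3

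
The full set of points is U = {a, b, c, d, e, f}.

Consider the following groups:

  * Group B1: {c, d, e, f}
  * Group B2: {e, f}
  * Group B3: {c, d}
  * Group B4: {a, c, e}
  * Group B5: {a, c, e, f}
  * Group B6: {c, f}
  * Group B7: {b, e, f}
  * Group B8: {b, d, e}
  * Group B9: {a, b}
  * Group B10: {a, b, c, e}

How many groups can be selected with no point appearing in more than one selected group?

3

B2, B3, B9 are pairwise disjoint (B2={e,f}; B3={c,d}; B9={a,b}).
Every remaining group overlaps one of these, and no 4 of the listed groups are pairwise disjoint, so 3 is the maximum.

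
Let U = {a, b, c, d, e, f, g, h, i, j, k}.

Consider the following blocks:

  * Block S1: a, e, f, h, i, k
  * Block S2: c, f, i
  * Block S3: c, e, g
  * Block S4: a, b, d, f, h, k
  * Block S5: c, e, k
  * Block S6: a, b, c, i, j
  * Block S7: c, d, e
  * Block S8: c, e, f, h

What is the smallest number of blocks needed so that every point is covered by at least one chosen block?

3

S3, S4, and S6 cover everything between them: the union {a, b, c, d, e, f, g, h, i, j, k} is all of U.
Only S3 contains g, so S3 is forced; the remaining 8 points need at least 2 more blocks (each remaining block adds at most 6) — so at least 3 blocks are needed, and 3 is optimal.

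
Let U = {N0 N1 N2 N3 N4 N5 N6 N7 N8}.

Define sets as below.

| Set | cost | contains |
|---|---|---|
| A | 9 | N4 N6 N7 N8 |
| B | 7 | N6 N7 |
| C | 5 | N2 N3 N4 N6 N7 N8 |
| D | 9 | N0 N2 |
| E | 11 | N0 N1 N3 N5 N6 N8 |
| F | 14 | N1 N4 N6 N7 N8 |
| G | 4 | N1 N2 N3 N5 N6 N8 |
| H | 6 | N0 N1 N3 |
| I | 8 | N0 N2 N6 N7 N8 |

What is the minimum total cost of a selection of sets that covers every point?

15

C, G, H together cover every point (C ∪ G ∪ H = {N0, N1, N2, N3, N4, N5, N6, N7, N8}); total cost 5 + 4 + 6 = 15.
No covering selection has total cost below 15.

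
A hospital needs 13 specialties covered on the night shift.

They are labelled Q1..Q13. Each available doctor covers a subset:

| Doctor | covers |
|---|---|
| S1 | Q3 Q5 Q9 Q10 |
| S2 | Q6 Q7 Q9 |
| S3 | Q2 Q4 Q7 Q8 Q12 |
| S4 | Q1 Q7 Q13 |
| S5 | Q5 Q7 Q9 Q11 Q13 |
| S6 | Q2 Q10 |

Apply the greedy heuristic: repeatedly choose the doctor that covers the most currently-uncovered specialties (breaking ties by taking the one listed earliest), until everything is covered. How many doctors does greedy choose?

5

Greedy: pick S3 (covers 5 new) → pick S1 (covers 4 new) → pick S4 (covers 2 new) → pick S2 (covers 1 new) → pick S5 (covers 1 new). Total picks: 5.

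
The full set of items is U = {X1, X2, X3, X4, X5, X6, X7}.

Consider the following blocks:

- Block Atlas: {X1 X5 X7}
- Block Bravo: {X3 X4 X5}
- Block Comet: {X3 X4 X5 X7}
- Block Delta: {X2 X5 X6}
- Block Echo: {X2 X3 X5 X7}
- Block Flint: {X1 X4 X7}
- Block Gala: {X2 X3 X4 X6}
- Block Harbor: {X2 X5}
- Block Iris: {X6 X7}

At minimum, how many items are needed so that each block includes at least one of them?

Take H = {X5, X6, X7}. Each listed block contains at least one of these, so H is a hitting set of size 3.
No choice of 2 items meets every block, so 3 is the minimum.

3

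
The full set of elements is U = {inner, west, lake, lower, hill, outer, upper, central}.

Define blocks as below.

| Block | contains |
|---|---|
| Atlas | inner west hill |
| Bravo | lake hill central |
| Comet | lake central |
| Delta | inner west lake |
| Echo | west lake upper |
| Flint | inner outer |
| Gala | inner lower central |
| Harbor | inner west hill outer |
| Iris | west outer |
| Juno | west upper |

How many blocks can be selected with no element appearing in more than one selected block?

Bravo, Flint, Juno are pairwise disjoint (Bravo={lake,hill,central}; Flint={inner,outer}; Juno={west,upper}).
Every remaining block overlaps one of these, and no 4 of the listed blocks are pairwise disjoint, so 3 is the maximum.

3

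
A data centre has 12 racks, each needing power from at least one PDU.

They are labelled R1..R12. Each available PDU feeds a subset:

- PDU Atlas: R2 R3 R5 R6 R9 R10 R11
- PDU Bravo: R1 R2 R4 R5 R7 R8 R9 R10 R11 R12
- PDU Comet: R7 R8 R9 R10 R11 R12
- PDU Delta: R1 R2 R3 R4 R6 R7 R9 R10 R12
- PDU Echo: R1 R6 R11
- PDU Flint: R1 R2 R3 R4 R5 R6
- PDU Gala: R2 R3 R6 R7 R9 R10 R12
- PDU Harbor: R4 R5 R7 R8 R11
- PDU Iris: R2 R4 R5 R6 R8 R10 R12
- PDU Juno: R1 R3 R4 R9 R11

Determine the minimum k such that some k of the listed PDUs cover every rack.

2

Bravo and Gala together: Bravo ∪ Gala = {R1, R2, R3, R4, R5, R6, R7, R8, R9, R10, R11, R12} — every rack is covered.
No single PDU has all 12 racks (the largest, Bravo, has 10), so 2 is optimal.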